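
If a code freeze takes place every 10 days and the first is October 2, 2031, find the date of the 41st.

November 5, 2032

The 41st occurrence is 40 intervals after the first: 40 × 10 = 400 days after October 2, 2031.
October has 31 days — 29 days to the end of October leaves 371.
November has 30 days (341 left).
December has 31 days (310 left).
January has 31 days (279 left).
February has 29 days (250 left).
March has 31 days (219 left).
April has 30 days (189 left).
May has 31 days (158 left).
June has 30 days (128 left).
July has 31 days (97 left).
August has 31 days (66 left).
September has 30 days (36 left).
October has 31 days (5 left).
5 days into November → November 5, 2032.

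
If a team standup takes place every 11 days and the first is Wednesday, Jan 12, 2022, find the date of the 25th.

The 25th occurrence is 24 intervals after the first: 24 × 11 = 264 days after Jan 12, 2022.
Jan has 31 days — 19 days to the end of Jan leaves 245.
Feb has 28 days (217 left).
Mar has 31 days (186 left).
Apr has 30 days (156 left).
May has 31 days (125 left).
Jun has 30 days (95 left).
Jul has 31 days (64 left).
Aug has 31 days (33 left).
Sep has 30 days (3 left).
3 days into Oct → Oct 3, 2022.

Oct 3, 2022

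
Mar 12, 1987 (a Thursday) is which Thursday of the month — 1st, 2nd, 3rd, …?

2nd

Day 12 falls in week ⌈12/7⌉ of the month.
Days 1–7 hold the 1st Thursday, 8–14 the 2nd, 15–21 the 3rd, 22–28 the 4th, 29–31 the 5th.
12 is in the range for the 2nd.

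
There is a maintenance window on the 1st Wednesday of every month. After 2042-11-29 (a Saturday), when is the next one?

2042-12-03

November 2042 starts on a Saturday, so its 1st Wednesday is 2042-11-05 (4 days in).
That is not after 2042-11-29, so look at December 2042.
December 2042 starts on a Monday, so its 1st Wednesday is 2042-12-03 (2 days in).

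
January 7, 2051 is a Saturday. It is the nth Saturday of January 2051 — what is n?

Day 7 falls in week ⌈7/7⌉ of the month.
Days 1–7 hold the 1st Saturday, 8–14 the 2nd, 15–21 the 3rd, 22–28 the 4th, 29–31 the 5th.
7 is in the range for the 1st.

1st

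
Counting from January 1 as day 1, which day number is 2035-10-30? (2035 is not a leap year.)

Days in months before October: 31 + 28 + 31 + 30 + 31 + 30 + 31 + 31 + 30 = 273.
Plus 30 days into October → day 303.

303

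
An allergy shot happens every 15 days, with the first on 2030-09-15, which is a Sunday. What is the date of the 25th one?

2031-09-10

The 25th occurrence is 24 intervals after the first: 24 × 15 = 360 days after 2030-09-15.
September has 30 days — 15 days to the end of September leaves 345.
October has 31 days (314 left).
November has 30 days (284 left).
December has 31 days (253 left).
January has 31 days (222 left).
February has 28 days (194 left).
March has 31 days (163 left).
April has 30 days (133 left).
May has 31 days (102 left).
June has 30 days (72 left).
July has 31 days (41 left).
August has 31 days (10 left).
10 days into September → 2031-09-10.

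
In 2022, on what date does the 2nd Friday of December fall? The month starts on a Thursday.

9 December 2022

December 2022 begins on a Thursday, so the first Friday is December 2 (1 day later).
The 2nd Friday is 1 weeks later: 2 + 7 = 9.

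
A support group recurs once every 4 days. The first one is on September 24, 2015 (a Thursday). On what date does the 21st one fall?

December 13, 2015

The 21st occurrence is 20 intervals after the first: 20 × 4 = 80 days after September 24, 2015.
September has 30 days — 6 days to the end of September leaves 74.
October has 31 days (43 left).
November has 30 days (13 left).
13 days into December → December 13, 2015.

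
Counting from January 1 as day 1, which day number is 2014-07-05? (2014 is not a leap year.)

186

Days in months before July: 31 + 28 + 31 + 30 + 31 + 30 = 181.
Plus 5 days into July → day 186.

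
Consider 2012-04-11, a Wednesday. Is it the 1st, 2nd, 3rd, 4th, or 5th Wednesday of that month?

2nd

Day 11 falls in week ⌈11/7⌉ of the month.
Days 1–7 hold the 1st Wednesday, 8–14 the 2nd, 15–21 the 3rd, 22–28 the 4th, 29–31 the 5th.
11 is in the range for the 2nd.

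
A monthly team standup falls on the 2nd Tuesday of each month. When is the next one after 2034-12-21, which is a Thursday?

December 2034 starts on a Friday; its first Tuesday is the 5th, so the 2nd Tuesday is the 12th — 2034-12-12.
That is not after 2034-12-21, so look at January 2035.
January 2035 starts on a Monday; its first Tuesday is the 2nd, so the 2nd Tuesday is the 9th — 2035-01-09.

2035-01-09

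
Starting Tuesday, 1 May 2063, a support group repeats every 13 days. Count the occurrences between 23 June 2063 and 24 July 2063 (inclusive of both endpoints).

Occurrences land 13·i days after 1 May 2063 for i = 0, 1, 2, …
23 June 2063 is 53 days after the start; 53 ÷ 13 = 4 remainder 1; since the remainder is 1, round up to i = 5. First occurrence in the window: #6 on 5 July 2063 (5×13 = 65 days in).
24 July 2063 is 84 days after the start; 84 ÷ 13 = 6 remainder 6. Last occurrence in the window: #7 on 18 July 2063.
Occurrences #6 through #7: 2 in total.

2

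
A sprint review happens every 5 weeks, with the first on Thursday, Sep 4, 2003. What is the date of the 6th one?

The 6th occurrence is 5 intervals after the first: 5 × 35 = 175 days after Sep 4, 2003.
Sep has 30 days — 26 days to the end of Sep leaves 149.
Oct has 31 days (118 left).
Nov has 30 days (88 left).
Dec has 31 days (57 left).
Jan has 31 days (26 left).
26 days into Feb → Feb 26, 2004.

Feb 26, 2004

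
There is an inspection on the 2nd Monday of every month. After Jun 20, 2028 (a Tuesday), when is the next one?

Jun 2028 starts on a Thursday; its first Monday is the 5th, so the 2nd Monday is the 12th — Jun 12, 2028.
That is not after Jun 20, 2028, so look at Jul 2028.
Jul 2028 starts on a Saturday; its first Monday is the 3rd, so the 2nd Monday is the 10th — Jul 10, 2028.

Jul 10, 2028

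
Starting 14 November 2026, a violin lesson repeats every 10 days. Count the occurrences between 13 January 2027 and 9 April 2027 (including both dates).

9

Occurrences land 10·i days after 14 November 2026 for i = 0, 1, 2, …
13 January 2027 is 60 days after the start; 60 ÷ 10 = 6 remainder 0. First occurrence in the window: #7 on 13 January 2027 (6×10 = 60 days in).
9 April 2027 is 146 days after the start; 146 ÷ 10 = 14 remainder 6. Last occurrence in the window: #15 on 3 April 2027.
Occurrences #7 through #15: 9 in total.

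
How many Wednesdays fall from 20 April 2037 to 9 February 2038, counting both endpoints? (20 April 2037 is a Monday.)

42

20 April 2037 is a Monday; the first Wednesday on or after it is 22 April 2037 (2 days later).
From 22 April 2037 to 9 February 2038: 8 + 31 + 30 + 31 + 31 + 30 + 31 + 30 + 31 + 31 + 9 = 293 days (rest of April, May, June, July, August, September, October, November, December, January, February).
293 ÷ 7 = 41 full weeks with remainder 6, so 41 more Wednesdays after the first → 42.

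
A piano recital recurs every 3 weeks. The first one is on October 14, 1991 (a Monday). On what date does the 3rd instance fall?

The 3rd occurrence is 2 intervals after the first: 2 × 21 = 42 days after October 14, 1991.
October has 31 days — 17 days to the end of October leaves 25.
25 days into November → November 25, 1991.

November 25, 1991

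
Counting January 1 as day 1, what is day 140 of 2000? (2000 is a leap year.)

January has 31 days (140 − 31 = 109 remain).
February has 29 days (109 − 29 = 80 remain).
March has 31 days (80 − 31 = 49 remain).
April has 30 days (49 − 30 = 19 remain).
19 into May → May 19.

2000-05-19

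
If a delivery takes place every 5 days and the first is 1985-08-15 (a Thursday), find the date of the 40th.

The 40th occurrence is 39 intervals after the first: 39 × 5 = 195 days after 1985-08-15.
August has 31 days — 16 days to the end of August leaves 179.
September has 30 days (149 left).
October has 31 days (118 left).
November has 30 days (88 left).
December has 31 days (57 left).
January has 31 days (26 left).
26 days into February → 1986-02-26.

1986-02-26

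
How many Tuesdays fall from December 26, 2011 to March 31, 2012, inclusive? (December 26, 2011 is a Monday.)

December 26, 2011 is a Monday; the first Tuesday on or after it is December 27, 2011 (1 day later).
From December 27, 2011 to March 31, 2012: 4 + 31 + 29 + 31 = 95 days (rest of December, January, February, March).
95 ÷ 7 = 13 full weeks with remainder 4, so 13 more Tuesdays after the first → 14.

14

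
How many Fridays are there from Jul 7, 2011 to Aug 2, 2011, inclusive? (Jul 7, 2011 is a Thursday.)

Jul 7, 2011 is a Thursday; the first Friday on or after it is Jul 8, 2011 (1 day later).
From Jul 8, 2011 to Aug 2, 2011: 23 + 2 = 25 days (rest of Jul, Aug).
25 ÷ 7 = 3 full weeks with remainder 4, so 3 more Fridays after the first → 4.

4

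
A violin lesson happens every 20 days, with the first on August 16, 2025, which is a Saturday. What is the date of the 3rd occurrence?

The 3rd occurrence is 2 intervals after the first: 2 × 20 = 40 days after August 16, 2025.
August has 31 days — 15 days to the end of August leaves 25.
25 days into September → September 25, 2025.

September 25, 2025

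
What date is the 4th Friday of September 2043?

The first Friday of September 2043 is September 4.
The 4th Friday is 3 weeks later: 4 + 21 = 25.

25 September 2043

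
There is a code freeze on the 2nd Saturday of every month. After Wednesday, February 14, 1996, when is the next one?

March 9, 1996

February 1996 starts on a Thursday; its first Saturday is the 3rd, so the 2nd Saturday is the 10th — February 10, 1996.
That is not after February 14, 1996, so look at March 1996.
March 1996 starts on a Friday; its first Saturday is the 2nd, so the 2nd Saturday is the 9th — March 9, 1996.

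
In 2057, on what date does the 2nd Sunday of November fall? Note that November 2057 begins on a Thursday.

November 2057 begins on a Thursday, so the first Sunday is November 4 (3 days later).
The 2nd Sunday is 1 weeks later: 4 + 7 = 11.

11 November 2057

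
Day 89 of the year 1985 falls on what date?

January has 31 days (89 − 31 = 58 remain).
February has 28 days (58 − 28 = 30 remain).
30 into March → March 30.

1985-03-30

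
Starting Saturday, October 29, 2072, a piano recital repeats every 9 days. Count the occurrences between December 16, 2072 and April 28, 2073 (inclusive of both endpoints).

Occurrences land 9·i days after October 29, 2072 for i = 0, 1, 2, …
December 16, 2072 is 48 days after the start; 48 ÷ 9 = 5 remainder 3; since the remainder is 3, round up to i = 6. First occurrence in the window: #7 on December 22, 2072 (6×9 = 54 days in).
April 28, 2073 is 181 days after the start; 181 ÷ 9 = 20 remainder 1. Last occurrence in the window: #21 on April 27, 2073.
Occurrences #7 through #21: 15 in total.

15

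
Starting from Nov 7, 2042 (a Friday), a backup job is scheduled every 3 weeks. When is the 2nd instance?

The 2nd occurrence is 1 interval after the first: 1 × 21 = 21 days after Nov 7, 2042.
21 days later is Nov 28, 2042.

Nov 28, 2042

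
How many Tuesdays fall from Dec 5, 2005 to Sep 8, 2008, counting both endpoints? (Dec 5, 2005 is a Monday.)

144

Dec 5, 2005 is a Monday; the first Tuesday on or after it is Dec 6, 2005 (1 day later).
From Dec 6, 2005 to Sep 8, 2008: 25 + 365 + 365 + 252 = 1007 days (rest of 2005, 2006, 2007, to Sep 8, 2008 in 2008).
1007 ÷ 7 = 143 full weeks with remainder 6, so 143 more Tuesdays after the first → 144.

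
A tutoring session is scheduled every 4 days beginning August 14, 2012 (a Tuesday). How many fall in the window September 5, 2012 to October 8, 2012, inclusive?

8

Occurrences land 4·i days after August 14, 2012 for i = 0, 1, 2, …
September 5, 2012 is 22 days after the start; 22 ÷ 4 = 5 remainder 2; since the remainder is 2, round up to i = 6. First occurrence in the window: #7 on September 7, 2012 (6×4 = 24 days in).
October 8, 2012 is 55 days after the start; 55 ÷ 4 = 13 remainder 3. Last occurrence in the window: #14 on October 5, 2012.
Occurrences #7 through #14: 8 in total.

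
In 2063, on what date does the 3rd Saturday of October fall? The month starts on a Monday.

2063-10-20

October 2063 begins on a Monday, so the first Saturday is October 6 (5 days later).
The 3rd Saturday is 2 weeks later: 6 + 14 = 20.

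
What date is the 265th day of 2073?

January has 31 days (265 − 31 = 234 remain).
February has 28 days (234 − 28 = 206 remain).
March has 31 days (206 − 31 = 175 remain).
April has 30 days (175 − 30 = 145 remain).
May has 31 days (145 − 31 = 114 remain).
June has 30 days (114 − 30 = 84 remain).
July has 31 days (84 − 31 = 53 remain).
August has 31 days (53 − 31 = 22 remain).
22 into September → September 22.

22 September 2073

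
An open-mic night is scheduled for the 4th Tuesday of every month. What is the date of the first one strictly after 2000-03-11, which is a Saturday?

2000-03-28

March 2000 starts on a Wednesday; its first Tuesday is the 7th, so the 4th Tuesday is the 28th — 2000-03-28.
2000-03-28 is after 2000-03-11, so that is the next one.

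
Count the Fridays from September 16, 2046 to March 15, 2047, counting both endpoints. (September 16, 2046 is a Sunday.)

26

September 16, 2046 is a Sunday; the first Friday on or after it is September 21, 2046 (5 days later).
From September 21, 2046 to March 15, 2047: 9 + 31 + 30 + 31 + 31 + 28 + 15 = 175 days (rest of September, October, November, December, January, February, March).
175 ÷ 7 = 25 full weeks with remainder 0, so 25 more Fridays after the first → 26.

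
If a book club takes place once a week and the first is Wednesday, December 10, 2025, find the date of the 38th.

The 38th occurrence is 37 intervals after the first: 37 × 7 = 259 days after December 10, 2025.
December has 31 days — 21 days to the end of December leaves 238.
January has 31 days (207 left).
February has 28 days (179 left).
March has 31 days (148 left).
April has 30 days (118 left).
May has 31 days (87 left).
June has 30 days (57 left).
July has 31 days (26 left).
26 days into August → August 26, 2026.

August 26, 2026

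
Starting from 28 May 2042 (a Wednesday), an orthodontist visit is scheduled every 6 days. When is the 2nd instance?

The 2nd occurrence is 1 interval after the first: 1 × 6 = 6 days after 28 May 2042.
May has 31 days — 3 days to the end of May leaves 3.
3 days into June → 3 June 2042.

3 June 2042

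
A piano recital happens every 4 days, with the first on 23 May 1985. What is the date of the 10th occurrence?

28 June 1985

The 10th occurrence is 9 intervals after the first: 9 × 4 = 36 days after 23 May 1985.
May has 31 days — 8 days to the end of May leaves 28.
28 days into June → 28 June 1985.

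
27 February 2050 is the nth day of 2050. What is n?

58

Days in months before February: 31 = 31.
Plus 27 days into February → day 58.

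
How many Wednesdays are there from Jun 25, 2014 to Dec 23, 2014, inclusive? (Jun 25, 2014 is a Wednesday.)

Jun 25, 2014 is a Wednesday; the first Wednesday on or after it is Jun 25, 2014.
From Jun 25, 2014 to Dec 23, 2014: 5 + 31 + 31 + 30 + 31 + 30 + 23 = 181 days (rest of Jun, Jul, Aug, Sep, Oct, Nov, Dec).
181 ÷ 7 = 25 full weeks with remainder 6, so 25 more Wednesdays after the first → 26.

26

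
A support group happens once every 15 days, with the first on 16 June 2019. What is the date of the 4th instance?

The 4th occurrence is 3 intervals after the first: 3 × 15 = 45 days after 16 June 2019.
June has 30 days — 14 days to the end of June leaves 31.
31 days into July → 31 July 2019.

31 July 2019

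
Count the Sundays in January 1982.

5

1982-01-01 is a Friday; the first Sunday on or after it is 1982-01-03 (2 days later).
From 1982-01-03 to 1982-01-31 is 31 − 3 = 28 days.
28 ÷ 7 = 4 full weeks with remainder 0, so 4 more Sundays after the first → 5.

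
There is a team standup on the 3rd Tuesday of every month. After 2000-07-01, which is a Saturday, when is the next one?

2000-07-18

July 2000 starts on a Saturday; its first Tuesday is the 4th, so the 3rd Tuesday is the 18th — 2000-07-18.
2000-07-18 is after 2000-07-01, so that is the next one.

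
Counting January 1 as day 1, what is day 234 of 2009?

2009-08-22

January has 31 days (234 − 31 = 203 remain).
February has 28 days (203 − 28 = 175 remain).
March has 31 days (175 − 31 = 144 remain).
April has 30 days (144 − 30 = 114 remain).
May has 31 days (114 − 31 = 83 remain).
June has 30 days (83 − 30 = 53 remain).
July has 31 days (53 − 31 = 22 remain).
22 into August → August 22.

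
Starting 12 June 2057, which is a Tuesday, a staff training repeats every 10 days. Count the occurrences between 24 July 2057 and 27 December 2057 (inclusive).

Occurrences land 10·i days after 12 June 2057 for i = 0, 1, 2, …
24 July 2057 is 42 days after the start; 42 ÷ 10 = 4 remainder 2; since the remainder is 2, round up to i = 5. First occurrence in the window: #6 on 1 August 2057 (5×10 = 50 days in).
27 December 2057 is 198 days after the start; 198 ÷ 10 = 19 remainder 8. Last occurrence in the window: #20 on 19 December 2057.
Occurrences #6 through #20: 15 in total.

15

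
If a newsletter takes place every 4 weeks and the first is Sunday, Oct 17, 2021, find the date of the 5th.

Feb 6, 2022

The 5th occurrence is 4 intervals after the first: 4 × 28 = 112 days after Oct 17, 2021.
Oct has 31 days — 14 days to the end of Oct leaves 98.
Nov has 30 days (68 left).
Dec has 31 days (37 left).
Jan has 31 days (6 left).
6 days into Feb → Feb 6, 2022.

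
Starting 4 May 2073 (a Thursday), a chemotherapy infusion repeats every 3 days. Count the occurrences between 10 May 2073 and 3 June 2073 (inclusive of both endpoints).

9

Occurrences land 3·i days after 4 May 2073 for i = 0, 1, 2, …
10 May 2073 is 6 days after the start; 6 ÷ 3 = 2 remainder 0. First occurrence in the window: #3 on 10 May 2073 (2×3 = 6 days in).
3 June 2073 is 30 days after the start; 30 ÷ 3 = 10 remainder 0. Last occurrence in the window: #11 on 3 June 2073.
Occurrences #3 through #11: 9 in total.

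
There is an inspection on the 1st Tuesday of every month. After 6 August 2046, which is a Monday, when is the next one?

7 August 2046

August 2046 starts on a Wednesday, so its 1st Tuesday is 7 August 2046 (6 days in).
7 August 2046 is after 6 August 2046, so that is the next one.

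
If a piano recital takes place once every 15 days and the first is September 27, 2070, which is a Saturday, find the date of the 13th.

March 26, 2071

The 13th occurrence is 12 intervals after the first: 12 × 15 = 180 days after September 27, 2070.
September has 30 days — 3 days to the end of September leaves 177.
October has 31 days (146 left).
November has 30 days (116 left).
December has 31 days (85 left).
January has 31 days (54 left).
February has 28 days (26 left).
26 days into March → March 26, 2071.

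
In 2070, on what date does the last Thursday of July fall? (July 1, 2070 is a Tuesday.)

2070-07-31

July 2070 begins on a Tuesday, so the first Thursday is July 3 (2 days later).
July 2070 has 31 days. Adding weeks: 3, 10, 17, 24, 31 — the last one ≤ 31 is the 31st.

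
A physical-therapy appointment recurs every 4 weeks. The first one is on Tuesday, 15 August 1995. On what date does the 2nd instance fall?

12 September 1995

The 2nd occurrence is 1 interval after the first: 1 × 28 = 28 days after 15 August 1995.
August has 31 days — 16 days to the end of August leaves 12.
12 days into September → 12 September 1995.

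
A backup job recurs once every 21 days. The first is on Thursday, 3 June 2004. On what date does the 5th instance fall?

26 August 2004

The 5th occurrence is 4 intervals after the first: 4 × 21 = 84 days after 3 June 2004.
June has 30 days — 27 days to the end of June leaves 57.
July has 31 days (26 left).
26 days into August → 26 August 2004.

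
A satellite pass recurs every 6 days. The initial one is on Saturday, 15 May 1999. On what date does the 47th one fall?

The 47th occurrence is 46 intervals after the first: 46 × 6 = 276 days after 15 May 1999.
May has 31 days — 16 days to the end of May leaves 260.
June has 30 days (230 left).
July has 31 days (199 left).
August has 31 days (168 left).
September has 30 days (138 left).
October has 31 days (107 left).
November has 30 days (77 left).
December has 31 days (46 left).
January has 31 days (15 left).
15 days into February → 15 February 2000.

15 February 2000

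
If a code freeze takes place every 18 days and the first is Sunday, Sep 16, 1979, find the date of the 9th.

Feb 7, 1980

The 9th occurrence is 8 intervals after the first: 8 × 18 = 144 days after Sep 16, 1979.
Sep has 30 days — 14 days to the end of Sep leaves 130.
Oct has 31 days (99 left).
Nov has 30 days (69 left).
Dec has 31 days (38 left).
Jan has 31 days (7 left).
7 days into Feb → Feb 7, 1980.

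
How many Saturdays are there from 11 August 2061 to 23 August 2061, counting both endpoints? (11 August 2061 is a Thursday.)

2

11 August 2061 is a Thursday; the first Saturday on or after it is 13 August 2061 (2 days later).
From 13 August 2061 to 23 August 2061 is 23 − 13 = 10 days.
10 ÷ 7 = 1 full weeks with remainder 3, so 1 more Saturdays after the first → 2.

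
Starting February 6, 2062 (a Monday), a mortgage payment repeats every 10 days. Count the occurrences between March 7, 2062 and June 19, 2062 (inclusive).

Occurrences land 10·i days after February 6, 2062 for i = 0, 1, 2, …
March 7, 2062 is 29 days after the start; 29 ÷ 10 = 2 remainder 9; since the remainder is 9, round up to i = 3. First occurrence in the window: #4 on March 8, 2062 (3×10 = 30 days in).
June 19, 2062 is 133 days after the start; 133 ÷ 10 = 13 remainder 3. Last occurrence in the window: #14 on June 16, 2062.
Occurrences #4 through #14: 11 in total.

11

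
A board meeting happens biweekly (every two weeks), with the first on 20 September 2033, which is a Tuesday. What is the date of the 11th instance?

7 February 2034

The 11th occurrence is 10 intervals after the first: 10 × 14 = 140 days after 20 September 2033.
September has 30 days — 10 days to the end of September leaves 130.
October has 31 days (99 left).
November has 30 days (69 left).
December has 31 days (38 left).
January has 31 days (7 left).
7 days into February → 7 February 2034.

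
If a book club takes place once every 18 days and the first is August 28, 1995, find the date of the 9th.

The 9th occurrence is 8 intervals after the first: 8 × 18 = 144 days after August 28, 1995.
August has 31 days — 3 days to the end of August leaves 141.
September has 30 days (111 left).
October has 31 days (80 left).
November has 30 days (50 left).
December has 31 days (19 left).
19 days into January → January 19, 1996.

January 19, 1996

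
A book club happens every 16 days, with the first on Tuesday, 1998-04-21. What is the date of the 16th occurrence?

The 16th occurrence is 15 intervals after the first: 15 × 16 = 240 days after 1998-04-21.
April has 30 days — 9 days to the end of April leaves 231.
May has 31 days (200 left).
June has 30 days (170 left).
July has 31 days (139 left).
August has 31 days (108 left).
September has 30 days (78 left).
October has 31 days (47 left).
November has 30 days (17 left).
17 days into December → 1998-12-17.

1998-12-17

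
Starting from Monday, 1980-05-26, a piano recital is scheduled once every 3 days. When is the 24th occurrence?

The 24th occurrence is 23 intervals after the first: 23 × 3 = 69 days after 1980-05-26.
May has 31 days — 5 days to the end of May leaves 64.
June has 30 days (34 left).
July has 31 days (3 left).
3 days into August → 1980-08-03.

1980-08-03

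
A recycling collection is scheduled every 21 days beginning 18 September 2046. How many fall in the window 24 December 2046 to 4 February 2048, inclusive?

20

Occurrences land 21·i days after 18 September 2046 for i = 0, 1, 2, …
24 December 2046 is 97 days after the start; 97 ÷ 21 = 4 remainder 13; since the remainder is 13, round up to i = 5. First occurrence in the window: #6 on 1 January 2047 (5×21 = 105 days in).
4 February 2048 is 504 days after the start; 504 ÷ 21 = 24 remainder 0. Last occurrence in the window: #25 on 4 February 2048.
Occurrences #6 through #25: 20 in total.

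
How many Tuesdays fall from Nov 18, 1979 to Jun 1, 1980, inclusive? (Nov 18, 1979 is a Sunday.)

Nov 18, 1979 is a Sunday; the first Tuesday on or after it is Nov 20, 1979 (2 days later).
From Nov 20, 1979 to Jun 1, 1980: 10 + 31 + 31 + 29 + 31 + 30 + 31 + 1 = 194 days (rest of Nov, Dec, Jan, Feb, Mar, Apr, May, Jun).
194 ÷ 7 = 27 full weeks with remainder 5, so 27 more Tuesdays after the first → 28.

28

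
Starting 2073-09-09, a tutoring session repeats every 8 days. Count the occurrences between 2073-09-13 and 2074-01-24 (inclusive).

17

Occurrences land 8·i days after 2073-09-09 for i = 0, 1, 2, …
2073-09-13 is 4 days after the start; 4 ÷ 8 = 0 remainder 4; since the remainder is 4, round up to i = 1. First occurrence in the window: #2 on 2073-09-17 (1×8 = 8 days in).
2074-01-24 is 137 days after the start; 137 ÷ 8 = 17 remainder 1. Last occurrence in the window: #18 on 2074-01-23.
Occurrences #2 through #18: 17 in total.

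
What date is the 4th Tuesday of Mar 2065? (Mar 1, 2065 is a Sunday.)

Mar 24, 2065

Mar 2065 begins on a Sunday, so the first Tuesday is Mar 3 (2 days later).
The 4th Tuesday is 3 weeks later: 3 + 21 = 24.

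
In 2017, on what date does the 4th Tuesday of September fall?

The first Tuesday of September 2017 is September 5.
The 4th Tuesday is 3 weeks later: 5 + 21 = 26.

2017-09-26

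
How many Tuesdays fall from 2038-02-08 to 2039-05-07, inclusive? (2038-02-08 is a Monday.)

65

2038-02-08 is a Monday; the first Tuesday on or after it is 2038-02-09 (1 day later).
From 2038-02-09 to 2039-05-07: 325 + 127 = 452 days (rest of 2038, to 2039-05-07 in 2039).
452 ÷ 7 = 64 full weeks with remainder 4, so 64 more Tuesdays after the first → 65.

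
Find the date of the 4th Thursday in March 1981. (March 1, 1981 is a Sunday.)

March 1981 begins on a Sunday, so the first Thursday is March 5 (4 days later).
The 4th Thursday is 3 weeks later: 5 + 21 = 26.

March 26, 1981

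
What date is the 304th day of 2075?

January has 31 days (304 − 31 = 273 remain).
February has 28 days (273 − 28 = 245 remain).
March has 31 days (245 − 31 = 214 remain).
April has 30 days (214 − 30 = 184 remain).
May has 31 days (184 − 31 = 153 remain).
June has 30 days (153 − 30 = 123 remain).
July has 31 days (123 − 31 = 92 remain).
August has 31 days (92 − 31 = 61 remain).
September has 30 days (61 − 30 = 31 remain).
31 into October → October 31.

October 31, 2075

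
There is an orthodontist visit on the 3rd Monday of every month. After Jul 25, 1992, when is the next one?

Aug 17, 1992

Jul 1992 starts on a Wednesday; its first Monday is the 6th, so the 3rd Monday is the 20th — Jul 20, 1992.
That is not after Jul 25, 1992, so look at Aug 1992.
Aug 1992 starts on a Saturday; its first Monday is the 3rd, so the 3rd Monday is the 17th — Aug 17, 1992.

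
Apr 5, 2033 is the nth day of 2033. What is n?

95

Days in months before Apr: 31 + 28 + 31 = 90.
Plus 5 days into Apr → day 95.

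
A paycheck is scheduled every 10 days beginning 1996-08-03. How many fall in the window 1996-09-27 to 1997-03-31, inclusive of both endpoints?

19

Occurrences land 10·i days after 1996-08-03 for i = 0, 1, 2, …
1996-09-27 is 55 days after the start; 55 ÷ 10 = 5 remainder 5; since the remainder is 5, round up to i = 6. First occurrence in the window: #7 on 1996-10-02 (6×10 = 60 days in).
1997-03-31 is 240 days after the start; 240 ÷ 10 = 24 remainder 0. Last occurrence in the window: #25 on 1997-03-31.
Occurrences #7 through #25: 19 in total.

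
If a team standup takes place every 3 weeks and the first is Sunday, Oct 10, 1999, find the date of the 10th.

Apr 16, 2000

The 10th occurrence is 9 intervals after the first: 9 × 21 = 189 days after Oct 10, 1999.
Oct has 31 days — 21 days to the end of Oct leaves 168.
Nov has 30 days (138 left).
Dec has 31 days (107 left).
Jan has 31 days (76 left).
Feb has 29 days (47 left).
Mar has 31 days (16 left).
16 days into Apr → Apr 16, 2000.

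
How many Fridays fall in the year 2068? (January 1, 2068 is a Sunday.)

52

January 1, 2068 is a Sunday; the first Friday on or after it is January 6, 2068 (5 days later).
From January 6, 2068 to December 31, 2068: 25 + 29 + 31 + 30 + 31 + 30 + 31 + 31 + 30 + 31 + 30 + 31 = 360 days (rest of January, February, March, April, May, June, July, August, September, October, November, December).
360 ÷ 7 = 51 full weeks with remainder 3, so 51 more Fridays after the first → 52.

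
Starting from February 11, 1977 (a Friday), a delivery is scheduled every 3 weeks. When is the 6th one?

May 27, 1977

The 6th occurrence is 5 intervals after the first: 5 × 21 = 105 days after February 11, 1977.
February has 28 days — 17 days to the end of February leaves 88.
March has 31 days (57 left).
April has 30 days (27 left).
27 days into May → May 27, 1977.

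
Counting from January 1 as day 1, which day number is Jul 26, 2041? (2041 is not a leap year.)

207

Days in months before Jul: 31 + 28 + 31 + 30 + 31 + 30 = 181.
Plus 26 days into Jul → day 207.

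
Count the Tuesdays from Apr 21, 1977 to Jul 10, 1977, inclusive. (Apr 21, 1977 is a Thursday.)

Apr 21, 1977 is a Thursday; the first Tuesday on or after it is Apr 26, 1977 (5 days later).
From Apr 26, 1977 to Jul 10, 1977: 4 + 31 + 30 + 10 = 75 days (rest of Apr, May, Jun, Jul).
75 ÷ 7 = 10 full weeks with remainder 5, so 10 more Tuesdays after the first → 11.

11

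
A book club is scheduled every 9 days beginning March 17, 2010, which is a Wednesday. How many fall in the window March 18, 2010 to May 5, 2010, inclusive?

Occurrences land 9·i days after March 17, 2010 for i = 0, 1, 2, …
March 18, 2010 is 1 day after the start; 1 ÷ 9 = 0 remainder 1; since the remainder is 1, round up to i = 1. First occurrence in the window: #2 on March 26, 2010 (1×9 = 9 days in).
May 5, 2010 is 49 days after the start; 49 ÷ 9 = 5 remainder 4. Last occurrence in the window: #6 on May 1, 2010.
Occurrences #2 through #6: 5 in total.

5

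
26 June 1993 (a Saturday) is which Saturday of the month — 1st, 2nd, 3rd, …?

4th

Day 26 falls in week ⌈26/7⌉ of the month.
Days 1–7 hold the 1st Saturday, 8–14 the 2nd, 15–21 the 3rd, 22–28 the 4th, 29–31 the 5th.
26 is in the range for the 4th.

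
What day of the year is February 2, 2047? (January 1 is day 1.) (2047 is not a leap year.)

33

Days in months before February: 31 = 31.
Plus 2 days into February → day 33.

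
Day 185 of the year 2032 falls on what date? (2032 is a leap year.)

January has 31 days (185 − 31 = 154 remain).
February has 29 days (154 − 29 = 125 remain).
March has 31 days (125 − 31 = 94 remain).
April has 30 days (94 − 30 = 64 remain).
May has 31 days (64 − 31 = 33 remain).
June has 30 days (33 − 30 = 3 remain).
3 into July → July 3.

July 3, 2032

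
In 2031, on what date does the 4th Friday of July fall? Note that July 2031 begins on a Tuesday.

25 July 2031

July 2031 begins on a Tuesday, so the first Friday is July 4 (3 days later).
The 4th Friday is 3 weeks later: 4 + 21 = 25.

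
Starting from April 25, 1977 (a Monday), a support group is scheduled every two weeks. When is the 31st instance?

June 19, 1978

The 31st occurrence is 30 intervals after the first: 30 × 14 = 420 days after April 25, 1977.
April has 30 days — 5 days to the end of April leaves 415.
From end of April to end of 1977 is 245 days (170 left).
January has 31 days (139 left).
February has 28 days (111 left).
March has 31 days (80 left).
April has 30 days (50 left).
May has 31 days (19 left).
19 days into June → June 19, 1978.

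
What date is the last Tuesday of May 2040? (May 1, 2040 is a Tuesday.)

May 2040 begins on a Tuesday, so the first Tuesday is May 1.
May 2040 has 31 days. Adding weeks: 1, 8, 15, 22, 29 — the last one ≤ 31 is the 29th.

29 May 2040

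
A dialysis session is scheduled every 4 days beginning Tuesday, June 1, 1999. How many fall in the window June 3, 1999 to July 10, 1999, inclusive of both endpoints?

Occurrences land 4·i days after June 1, 1999 for i = 0, 1, 2, …
June 3, 1999 is 2 days after the start; 2 ÷ 4 = 0 remainder 2; since the remainder is 2, round up to i = 1. First occurrence in the window: #2 on June 5, 1999 (1×4 = 4 days in).
July 10, 1999 is 39 days after the start; 39 ÷ 4 = 9 remainder 3. Last occurrence in the window: #10 on July 7, 1999.
Occurrences #2 through #10: 9 in total.

9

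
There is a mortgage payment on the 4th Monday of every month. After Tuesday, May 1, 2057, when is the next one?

May 28, 2057

May 2057 starts on a Tuesday; its first Monday is the 7th, so the 4th Monday is the 28th — May 28, 2057.
May 28, 2057 is after May 1, 2057, so that is the next one.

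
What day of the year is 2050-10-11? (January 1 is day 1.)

Days in months before October: 31 + 28 + 31 + 30 + 31 + 30 + 31 + 31 + 30 = 273.
Plus 11 days into October → day 284.

284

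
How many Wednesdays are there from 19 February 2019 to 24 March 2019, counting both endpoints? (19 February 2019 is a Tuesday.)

5

19 February 2019 is a Tuesday; the first Wednesday on or after it is 20 February 2019 (1 day later).
From 20 February 2019 to 24 March 2019: 8 + 24 = 32 days (rest of February, March).
32 ÷ 7 = 4 full weeks with remainder 4, so 4 more Wednesdays after the first → 5.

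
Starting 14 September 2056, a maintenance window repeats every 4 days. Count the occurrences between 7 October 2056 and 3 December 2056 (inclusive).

Occurrences land 4·i days after 14 September 2056 for i = 0, 1, 2, …
7 October 2056 is 23 days after the start; 23 ÷ 4 = 5 remainder 3; since the remainder is 3, round up to i = 6. First occurrence in the window: #7 on 8 October 2056 (6×4 = 24 days in).
3 December 2056 is 80 days after the start; 80 ÷ 4 = 20 remainder 0. Last occurrence in the window: #21 on 3 December 2056.
Occurrences #7 through #21: 15 in total.

15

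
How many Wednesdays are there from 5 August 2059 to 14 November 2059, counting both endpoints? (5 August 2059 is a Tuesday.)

5 August 2059 is a Tuesday; the first Wednesday on or after it is 6 August 2059 (1 day later).
From 6 August 2059 to 14 November 2059: 25 + 30 + 31 + 14 = 100 days (rest of August, September, October, November).
100 ÷ 7 = 14 full weeks with remainder 2, so 14 more Wednesdays after the first → 15.

15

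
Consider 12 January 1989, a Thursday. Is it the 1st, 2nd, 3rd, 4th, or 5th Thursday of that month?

2nd

Day 12 falls in week ⌈12/7⌉ of the month.
Days 1–7 hold the 1st Thursday, 8–14 the 2nd, 15–21 the 3rd, 22–28 the 4th, 29–31 the 5th.
12 is in the range for the 2nd.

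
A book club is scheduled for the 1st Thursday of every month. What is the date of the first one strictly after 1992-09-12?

September 1992 starts on a Tuesday, so its 1st Thursday is 1992-09-03 (2 days in).
That is not after 1992-09-12, so look at October 1992.
October 1992 starts on a Thursday, so its 1st Thursday is 1992-10-01.

1992-10-01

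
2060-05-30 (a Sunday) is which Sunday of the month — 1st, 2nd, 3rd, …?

5th

Day 30 falls in week ⌈30/7⌉ of the month.
Days 1–7 hold the 1st Sunday, 8–14 the 2nd, 15–21 the 3rd, 22–28 the 4th, 29–31 the 5th.
30 is in the range for the 5th.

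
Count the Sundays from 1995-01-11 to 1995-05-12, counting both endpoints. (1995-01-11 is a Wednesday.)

17

1995-01-11 is a Wednesday; the first Sunday on or after it is 1995-01-15 (4 days later).
From 1995-01-15 to 1995-05-12: 16 + 28 + 31 + 30 + 12 = 117 days (rest of January, February, March, April, May).
117 ÷ 7 = 16 full weeks with remainder 5, so 16 more Sundays after the first → 17.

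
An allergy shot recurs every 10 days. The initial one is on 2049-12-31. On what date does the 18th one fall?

The 18th occurrence is 17 intervals after the first: 17 × 10 = 170 days after 2049-12-31.
December has 31 days — 0 days to the end of December leaves 170.
January has 31 days (139 left).
February has 28 days (111 left).
March has 31 days (80 left).
April has 30 days (50 left).
May has 31 days (19 left).
19 days into June → 2050-06-19.

2050-06-19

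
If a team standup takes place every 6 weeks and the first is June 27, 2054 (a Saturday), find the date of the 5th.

December 12, 2054

The 5th occurrence is 4 intervals after the first: 4 × 42 = 168 days after June 27, 2054.
June has 30 days — 3 days to the end of June leaves 165.
July has 31 days (134 left).
August has 31 days (103 left).
September has 30 days (73 left).
October has 31 days (42 left).
November has 30 days (12 left).
12 days into December → December 12, 2054.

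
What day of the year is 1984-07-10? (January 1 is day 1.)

Days in months before July: 31 + 29 + 31 + 30 + 31 + 30 = 182.
Plus 10 days into July → day 192.

192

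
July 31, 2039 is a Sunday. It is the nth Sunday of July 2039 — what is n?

Day 31 falls in week ⌈31/7⌉ of the month.
Days 1–7 hold the 1st Sunday, 8–14 the 2nd, 15–21 the 3rd, 22–28 the 4th, 29–31 the 5th.
31 is in the range for the 5th.

5th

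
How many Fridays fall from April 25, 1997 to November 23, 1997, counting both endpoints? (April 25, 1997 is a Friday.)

31

April 25, 1997 is a Friday; the first Friday on or after it is April 25, 1997.
From April 25, 1997 to November 23, 1997: 5 + 31 + 30 + 31 + 31 + 30 + 31 + 23 = 212 days (rest of April, May, June, July, August, September, October, November).
212 ÷ 7 = 30 full weeks with remainder 2, so 30 more Fridays after the first → 31.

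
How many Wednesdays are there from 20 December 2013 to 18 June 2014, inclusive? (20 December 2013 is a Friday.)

20 December 2013 is a Friday; the first Wednesday on or after it is 25 December 2013 (5 days later).
From 25 December 2013 to 18 June 2014: 6 + 31 + 28 + 31 + 30 + 31 + 18 = 175 days (rest of December, January, February, March, April, May, June).
175 ÷ 7 = 25 full weeks with remainder 0, so 25 more Wednesdays after the first → 26.

26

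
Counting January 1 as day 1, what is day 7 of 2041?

2041-01-07

7 into January → January 7.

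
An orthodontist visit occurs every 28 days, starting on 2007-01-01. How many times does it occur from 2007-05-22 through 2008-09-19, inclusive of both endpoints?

Occurrences land 28·i days after 2007-01-01 for i = 0, 1, 2, …
2007-05-22 is 141 days after the start; 141 ÷ 28 = 5 remainder 1; since the remainder is 1, round up to i = 6. First occurrence in the window: #7 on 2007-06-18 (6×28 = 168 days in).
2008-09-19 is 627 days after the start; 627 ÷ 28 = 22 remainder 11. Last occurrence in the window: #23 on 2008-09-08.
Occurrences #7 through #23: 17 in total.

17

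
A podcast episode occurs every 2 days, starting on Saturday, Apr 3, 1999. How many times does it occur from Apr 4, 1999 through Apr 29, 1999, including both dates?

Occurrences land 2·i days after Apr 3, 1999 for i = 0, 1, 2, …
Apr 4, 1999 is 1 day after the start; 1 ÷ 2 = 0 remainder 1; since the remainder is 1, round up to i = 1. First occurrence in the window: #2 on Apr 5, 1999 (1×2 = 2 days in).
Apr 29, 1999 is 26 days after the start; 26 ÷ 2 = 13 remainder 0. Last occurrence in the window: #14 on Apr 29, 1999.
Occurrences #2 through #14: 13 in total.

13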